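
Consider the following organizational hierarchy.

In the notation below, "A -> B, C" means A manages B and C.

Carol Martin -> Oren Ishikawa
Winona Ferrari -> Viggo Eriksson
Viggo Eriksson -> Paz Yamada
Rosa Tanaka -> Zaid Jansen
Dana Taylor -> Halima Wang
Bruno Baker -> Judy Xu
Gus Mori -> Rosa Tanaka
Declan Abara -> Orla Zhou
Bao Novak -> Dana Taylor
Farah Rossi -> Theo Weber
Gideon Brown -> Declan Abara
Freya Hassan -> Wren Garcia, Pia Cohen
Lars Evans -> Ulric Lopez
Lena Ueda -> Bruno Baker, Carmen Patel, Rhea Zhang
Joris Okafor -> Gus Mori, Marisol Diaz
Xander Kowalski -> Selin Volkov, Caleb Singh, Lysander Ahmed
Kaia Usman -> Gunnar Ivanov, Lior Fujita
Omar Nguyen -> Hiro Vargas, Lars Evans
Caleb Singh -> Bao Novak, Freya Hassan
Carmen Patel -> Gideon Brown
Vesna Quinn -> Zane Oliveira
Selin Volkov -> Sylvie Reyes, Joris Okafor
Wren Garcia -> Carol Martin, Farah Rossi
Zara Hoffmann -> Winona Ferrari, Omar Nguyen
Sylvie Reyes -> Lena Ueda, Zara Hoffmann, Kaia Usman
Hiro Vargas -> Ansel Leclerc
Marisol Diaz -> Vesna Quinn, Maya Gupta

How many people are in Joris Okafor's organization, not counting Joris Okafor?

Joris Okafor directly manages Gus Mori, Marisol Diaz. Under Gus Mori: Rosa Tanaka, Zaid Jansen (2). Under Marisol Diaz: Maya Gupta, Vesna Quinn, Zane Oliveira (3). So Joris Okafor's organization is 2 direct reports plus everyone under them: 3 + 4 = 7.

7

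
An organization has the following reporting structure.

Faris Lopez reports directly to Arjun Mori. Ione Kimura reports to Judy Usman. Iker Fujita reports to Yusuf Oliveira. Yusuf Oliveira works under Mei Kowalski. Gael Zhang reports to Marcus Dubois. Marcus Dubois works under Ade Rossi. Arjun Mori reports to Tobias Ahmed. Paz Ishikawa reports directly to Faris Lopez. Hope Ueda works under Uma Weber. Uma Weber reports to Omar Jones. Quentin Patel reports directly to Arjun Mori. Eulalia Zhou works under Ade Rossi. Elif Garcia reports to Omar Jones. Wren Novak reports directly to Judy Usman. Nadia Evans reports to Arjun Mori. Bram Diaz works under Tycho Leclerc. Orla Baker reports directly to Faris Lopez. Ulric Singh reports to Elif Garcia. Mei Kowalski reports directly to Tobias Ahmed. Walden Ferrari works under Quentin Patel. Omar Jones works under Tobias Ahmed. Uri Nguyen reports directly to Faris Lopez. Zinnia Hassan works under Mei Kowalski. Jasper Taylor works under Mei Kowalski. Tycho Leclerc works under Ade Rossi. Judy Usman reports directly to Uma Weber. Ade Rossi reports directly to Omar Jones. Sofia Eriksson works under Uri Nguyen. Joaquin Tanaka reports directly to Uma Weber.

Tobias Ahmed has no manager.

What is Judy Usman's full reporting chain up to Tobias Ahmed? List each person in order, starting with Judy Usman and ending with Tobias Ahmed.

Judy Usman reports to Uma Weber. Uma Weber reports to Omar Jones. Omar Jones reports to Tobias Ahmed. Tobias Ahmed is at the top.

Judy Usman -> Uma Weber -> Omar Jones -> Tobias Ahmed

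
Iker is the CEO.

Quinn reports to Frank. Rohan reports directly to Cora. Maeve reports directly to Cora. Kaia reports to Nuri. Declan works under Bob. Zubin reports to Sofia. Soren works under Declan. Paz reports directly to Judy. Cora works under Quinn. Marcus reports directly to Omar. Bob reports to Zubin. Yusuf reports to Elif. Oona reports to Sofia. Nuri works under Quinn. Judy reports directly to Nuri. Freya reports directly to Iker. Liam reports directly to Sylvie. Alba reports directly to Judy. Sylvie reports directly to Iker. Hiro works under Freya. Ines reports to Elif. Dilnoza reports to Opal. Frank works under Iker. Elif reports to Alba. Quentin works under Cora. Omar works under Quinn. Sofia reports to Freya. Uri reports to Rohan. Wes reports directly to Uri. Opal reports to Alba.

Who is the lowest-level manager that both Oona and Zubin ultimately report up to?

Oona's chain of managers is Sofia, Freya, Iker. Zubin's chain of managers is Sofia, Freya, Iker. The first manager that appears in both chains is Sofia.

Sofia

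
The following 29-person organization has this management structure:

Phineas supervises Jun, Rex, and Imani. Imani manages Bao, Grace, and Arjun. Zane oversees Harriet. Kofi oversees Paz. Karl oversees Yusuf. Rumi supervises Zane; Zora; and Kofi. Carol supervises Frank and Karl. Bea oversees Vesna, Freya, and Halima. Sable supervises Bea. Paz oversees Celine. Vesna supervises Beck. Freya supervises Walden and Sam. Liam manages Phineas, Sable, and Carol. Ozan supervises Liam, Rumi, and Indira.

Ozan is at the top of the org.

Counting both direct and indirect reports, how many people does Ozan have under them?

Ozan directly manages Liam, Rumi, Indira. Under Liam: Carol, Frank, Karl, Yusuf, Sable, Bea, Halima, Freya, Walden, Sam, Vesna, Beck, Phineas, Imani, Arjun, Grace, Bao, Rex, Jun (19). Under Rumi: Zora, Kofi, Paz, Celine, Zane, Harriet (6). Indira has no reports. So Ozan's organization is 3 direct reports plus everyone under them: 20 + 7 + 1 = 28.

28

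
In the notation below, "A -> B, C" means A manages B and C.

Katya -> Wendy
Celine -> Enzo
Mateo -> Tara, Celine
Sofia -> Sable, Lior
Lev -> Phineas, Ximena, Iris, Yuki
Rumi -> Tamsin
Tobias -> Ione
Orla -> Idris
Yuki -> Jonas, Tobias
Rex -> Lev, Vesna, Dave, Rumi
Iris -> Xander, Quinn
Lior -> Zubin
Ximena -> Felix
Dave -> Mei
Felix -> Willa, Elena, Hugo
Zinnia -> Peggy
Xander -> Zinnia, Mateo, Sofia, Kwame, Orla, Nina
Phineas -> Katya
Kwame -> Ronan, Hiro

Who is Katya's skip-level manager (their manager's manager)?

Katya reports to Phineas, and Phineas reports to Lev. So Katya's skip-level manager is Lev.

Lev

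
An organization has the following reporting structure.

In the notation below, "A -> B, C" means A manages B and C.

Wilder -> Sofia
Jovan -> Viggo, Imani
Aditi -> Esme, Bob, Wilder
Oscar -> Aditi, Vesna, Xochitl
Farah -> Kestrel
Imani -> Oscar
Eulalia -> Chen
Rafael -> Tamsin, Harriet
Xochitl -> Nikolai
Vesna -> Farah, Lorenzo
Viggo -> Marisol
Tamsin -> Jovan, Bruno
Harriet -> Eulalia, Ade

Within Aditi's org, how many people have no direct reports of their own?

3

The people in Aditi's organization with no one reporting to them are Sofia, Bob, Esme. That is 3.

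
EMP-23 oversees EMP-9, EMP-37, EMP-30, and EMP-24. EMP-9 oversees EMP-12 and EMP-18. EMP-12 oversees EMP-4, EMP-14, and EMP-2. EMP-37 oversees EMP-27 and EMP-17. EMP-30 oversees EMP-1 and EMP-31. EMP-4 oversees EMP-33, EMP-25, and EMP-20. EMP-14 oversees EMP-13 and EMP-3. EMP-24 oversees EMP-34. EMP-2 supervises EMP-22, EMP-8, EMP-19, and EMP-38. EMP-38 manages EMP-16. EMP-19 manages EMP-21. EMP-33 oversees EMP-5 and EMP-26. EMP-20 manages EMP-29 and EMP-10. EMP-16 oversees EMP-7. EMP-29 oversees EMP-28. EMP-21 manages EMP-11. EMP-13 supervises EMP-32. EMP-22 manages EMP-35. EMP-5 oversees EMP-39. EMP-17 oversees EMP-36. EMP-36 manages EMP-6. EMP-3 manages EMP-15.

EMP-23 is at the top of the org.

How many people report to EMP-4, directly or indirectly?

9

EMP-4 directly manages EMP-33, EMP-20, EMP-25. Under EMP-33: EMP-26, EMP-5, EMP-39 (3). Under EMP-20: EMP-10, EMP-29, EMP-28 (3). EMP-25 has no reports. So EMP-4's organization is 3 direct reports plus everyone under them: 4 + 4 + 1 = 9.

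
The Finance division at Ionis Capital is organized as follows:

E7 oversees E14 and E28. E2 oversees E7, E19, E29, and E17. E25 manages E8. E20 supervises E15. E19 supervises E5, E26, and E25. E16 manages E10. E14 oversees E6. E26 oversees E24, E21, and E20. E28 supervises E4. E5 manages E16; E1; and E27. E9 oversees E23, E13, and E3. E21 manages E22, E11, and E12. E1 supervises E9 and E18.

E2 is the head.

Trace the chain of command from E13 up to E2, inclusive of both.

E13 reports to E9. E9 reports to E1. E1 reports to E5. E5 reports to E19. E19 reports to E2. E2 is at the top.

E13 -> E9 -> E1 -> E5 -> E19 -> E2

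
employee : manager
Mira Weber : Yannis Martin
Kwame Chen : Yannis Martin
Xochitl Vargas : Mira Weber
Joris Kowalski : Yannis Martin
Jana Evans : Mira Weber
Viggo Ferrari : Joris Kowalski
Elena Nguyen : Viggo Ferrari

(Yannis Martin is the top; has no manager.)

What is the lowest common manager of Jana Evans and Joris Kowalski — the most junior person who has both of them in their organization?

Yannis Martin

Jana Evans's chain of managers is Mira Weber, Yannis Martin. Joris Kowalski's chain of managers is Yannis Martin. The first manager that appears in both chains is Yannis Martin.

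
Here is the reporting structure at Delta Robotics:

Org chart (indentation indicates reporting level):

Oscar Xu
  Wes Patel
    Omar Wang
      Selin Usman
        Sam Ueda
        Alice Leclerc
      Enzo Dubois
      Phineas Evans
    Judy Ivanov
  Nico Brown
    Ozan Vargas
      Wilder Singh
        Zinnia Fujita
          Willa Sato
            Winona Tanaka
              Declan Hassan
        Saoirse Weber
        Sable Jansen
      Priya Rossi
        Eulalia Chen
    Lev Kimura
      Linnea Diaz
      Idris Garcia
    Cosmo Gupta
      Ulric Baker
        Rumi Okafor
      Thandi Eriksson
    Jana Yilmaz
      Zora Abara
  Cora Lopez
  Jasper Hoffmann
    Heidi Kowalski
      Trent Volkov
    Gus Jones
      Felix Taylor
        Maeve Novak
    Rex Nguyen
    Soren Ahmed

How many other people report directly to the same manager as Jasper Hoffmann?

3

Jasper Hoffmann reports to Oscar Xu. Oscar Xu's other direct reports are Wes Patel, Nico Brown, Cora Lopez — 3 peers.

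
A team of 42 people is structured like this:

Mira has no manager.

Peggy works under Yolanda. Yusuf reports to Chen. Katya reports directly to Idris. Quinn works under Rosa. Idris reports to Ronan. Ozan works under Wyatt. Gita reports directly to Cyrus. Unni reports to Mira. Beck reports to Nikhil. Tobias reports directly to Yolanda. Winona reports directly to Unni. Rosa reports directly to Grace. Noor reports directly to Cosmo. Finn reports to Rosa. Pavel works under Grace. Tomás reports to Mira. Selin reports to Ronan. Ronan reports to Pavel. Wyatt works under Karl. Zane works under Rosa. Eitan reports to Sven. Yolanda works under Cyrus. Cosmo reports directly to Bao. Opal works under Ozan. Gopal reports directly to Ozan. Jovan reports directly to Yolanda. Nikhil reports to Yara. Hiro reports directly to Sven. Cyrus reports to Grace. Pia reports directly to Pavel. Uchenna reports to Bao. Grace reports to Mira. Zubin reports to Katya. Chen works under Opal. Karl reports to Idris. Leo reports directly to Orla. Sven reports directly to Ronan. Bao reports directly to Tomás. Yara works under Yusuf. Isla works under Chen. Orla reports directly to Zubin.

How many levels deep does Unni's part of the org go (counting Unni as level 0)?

1

The longest chain under Unni runs Unni → Winona, which is 1 level below Unni.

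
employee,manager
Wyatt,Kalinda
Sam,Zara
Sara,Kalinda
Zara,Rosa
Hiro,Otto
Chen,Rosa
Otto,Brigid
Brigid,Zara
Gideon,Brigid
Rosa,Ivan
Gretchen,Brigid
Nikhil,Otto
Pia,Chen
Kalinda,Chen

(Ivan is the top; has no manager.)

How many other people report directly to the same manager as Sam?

1

Sam reports to Zara. Zara's other direct reports are Brigid — 1 peer.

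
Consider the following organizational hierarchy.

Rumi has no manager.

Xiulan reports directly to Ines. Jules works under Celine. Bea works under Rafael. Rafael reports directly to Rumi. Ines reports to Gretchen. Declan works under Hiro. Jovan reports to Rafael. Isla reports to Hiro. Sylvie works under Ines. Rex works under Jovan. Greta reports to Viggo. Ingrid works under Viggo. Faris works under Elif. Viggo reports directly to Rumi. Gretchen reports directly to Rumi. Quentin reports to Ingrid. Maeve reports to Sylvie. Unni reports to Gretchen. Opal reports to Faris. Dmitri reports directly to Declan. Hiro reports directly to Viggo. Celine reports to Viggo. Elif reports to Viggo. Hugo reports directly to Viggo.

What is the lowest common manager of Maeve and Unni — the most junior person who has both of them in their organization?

Gretchen

Maeve's chain of managers is Sylvie, Ines, Gretchen, Rumi. Unni's chain of managers is Gretchen, Rumi. The first manager that appears in both chains is Gretchen.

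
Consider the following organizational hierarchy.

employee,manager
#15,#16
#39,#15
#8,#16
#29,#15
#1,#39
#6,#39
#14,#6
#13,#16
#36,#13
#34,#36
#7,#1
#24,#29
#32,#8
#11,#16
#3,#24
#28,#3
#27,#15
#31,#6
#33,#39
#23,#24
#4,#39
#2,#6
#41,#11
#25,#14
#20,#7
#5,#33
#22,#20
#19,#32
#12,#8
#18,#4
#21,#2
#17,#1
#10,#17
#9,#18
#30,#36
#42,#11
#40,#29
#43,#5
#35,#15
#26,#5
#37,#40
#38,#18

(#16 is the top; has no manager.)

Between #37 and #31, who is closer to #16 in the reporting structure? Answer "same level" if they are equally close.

Both #37 and #31 are 4 levels below #16.

same level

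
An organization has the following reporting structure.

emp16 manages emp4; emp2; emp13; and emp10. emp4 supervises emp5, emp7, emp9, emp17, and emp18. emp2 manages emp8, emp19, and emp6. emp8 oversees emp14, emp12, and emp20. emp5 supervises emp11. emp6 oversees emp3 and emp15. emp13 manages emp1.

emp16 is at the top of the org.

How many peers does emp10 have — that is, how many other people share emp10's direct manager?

emp10 reports to emp16. emp16's other direct reports are emp4, emp2, emp13 — 3 peers.

3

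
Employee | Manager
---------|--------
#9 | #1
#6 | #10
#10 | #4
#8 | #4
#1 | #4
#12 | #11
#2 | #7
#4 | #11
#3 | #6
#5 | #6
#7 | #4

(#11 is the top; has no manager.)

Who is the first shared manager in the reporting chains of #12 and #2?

#11

#12's chain of managers is #11. #2's chain of managers is #7, #4, #11. The first manager that appears in both chains is #11.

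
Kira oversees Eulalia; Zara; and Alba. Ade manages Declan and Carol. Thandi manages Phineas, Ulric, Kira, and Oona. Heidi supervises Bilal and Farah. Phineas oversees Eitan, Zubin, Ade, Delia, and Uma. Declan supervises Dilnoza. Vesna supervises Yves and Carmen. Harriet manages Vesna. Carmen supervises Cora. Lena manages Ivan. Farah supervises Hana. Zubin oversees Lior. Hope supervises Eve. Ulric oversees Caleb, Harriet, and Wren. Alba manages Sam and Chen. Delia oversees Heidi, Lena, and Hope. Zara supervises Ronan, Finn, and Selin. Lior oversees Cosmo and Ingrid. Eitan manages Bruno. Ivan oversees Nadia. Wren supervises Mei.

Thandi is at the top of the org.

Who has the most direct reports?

Phineas

Direct-report counts: Thandi has 4; Kira has 3; Zara has 3; Alba has 2; Ulric has 3; Wren has 1; Harriet has 1; Vesna has 2; Carmen has 1; Phineas has 5; Delia has 3; Hope has 1; Lena has 1; Ivan has 1; Heidi has 2; Farah has 1; Ade has 2; Declan has 1; Zubin has 1; Lior has 2; Eitan has 1. The largest is 5, held by Phineas.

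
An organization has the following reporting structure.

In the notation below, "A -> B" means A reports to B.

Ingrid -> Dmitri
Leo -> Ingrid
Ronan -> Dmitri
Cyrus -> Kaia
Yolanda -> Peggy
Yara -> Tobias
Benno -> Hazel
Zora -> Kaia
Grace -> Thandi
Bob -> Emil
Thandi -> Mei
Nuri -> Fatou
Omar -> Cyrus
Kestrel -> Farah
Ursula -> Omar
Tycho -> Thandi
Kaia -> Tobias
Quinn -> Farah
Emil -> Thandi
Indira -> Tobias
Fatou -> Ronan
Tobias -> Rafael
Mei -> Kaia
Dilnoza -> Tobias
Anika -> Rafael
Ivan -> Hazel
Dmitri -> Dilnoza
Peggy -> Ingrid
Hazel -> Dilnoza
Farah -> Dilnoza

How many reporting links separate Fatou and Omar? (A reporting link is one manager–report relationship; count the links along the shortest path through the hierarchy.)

7

Fatou is 4 levels below Tobias, and Omar is 3 levels below Tobias (their lowest common manager). The shortest path runs up from Fatou to Tobias and back down to Omar: 4 + 3 = 7 links.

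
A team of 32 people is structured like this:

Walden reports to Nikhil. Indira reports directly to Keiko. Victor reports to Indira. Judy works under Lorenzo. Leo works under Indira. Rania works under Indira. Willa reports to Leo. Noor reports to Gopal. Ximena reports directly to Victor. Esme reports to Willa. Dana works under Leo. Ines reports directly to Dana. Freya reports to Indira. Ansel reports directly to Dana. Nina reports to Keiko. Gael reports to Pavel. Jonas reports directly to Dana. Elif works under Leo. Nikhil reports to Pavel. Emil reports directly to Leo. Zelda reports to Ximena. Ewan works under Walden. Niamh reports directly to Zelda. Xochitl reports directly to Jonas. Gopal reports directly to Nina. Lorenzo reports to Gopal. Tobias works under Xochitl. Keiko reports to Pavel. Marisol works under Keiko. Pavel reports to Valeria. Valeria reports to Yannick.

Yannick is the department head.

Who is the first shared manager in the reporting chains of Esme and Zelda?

Indira

Esme's chain of managers is Willa, Leo, Indira, Keiko, Pavel, Valeria, Yannick. Zelda's chain of managers is Ximena, Victor, Indira, Keiko, Pavel, Valeria, Yannick. The first manager that appears in both chains is Indira.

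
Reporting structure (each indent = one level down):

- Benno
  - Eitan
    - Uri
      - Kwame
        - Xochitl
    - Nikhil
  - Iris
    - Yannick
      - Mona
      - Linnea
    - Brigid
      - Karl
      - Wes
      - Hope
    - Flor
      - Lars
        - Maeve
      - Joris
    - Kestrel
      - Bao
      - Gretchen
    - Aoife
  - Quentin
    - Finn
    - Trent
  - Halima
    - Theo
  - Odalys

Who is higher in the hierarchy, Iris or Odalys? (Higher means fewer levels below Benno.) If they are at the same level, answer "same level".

same level

Both Iris and Odalys are 1 level below Benno.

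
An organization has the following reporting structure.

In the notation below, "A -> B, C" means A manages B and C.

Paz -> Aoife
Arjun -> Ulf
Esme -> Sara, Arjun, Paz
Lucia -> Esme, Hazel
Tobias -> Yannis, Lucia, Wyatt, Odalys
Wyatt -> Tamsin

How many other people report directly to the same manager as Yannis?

3

Yannis reports to Tobias. Tobias's other direct reports are Lucia, Wyatt, Odalys — 3 peers.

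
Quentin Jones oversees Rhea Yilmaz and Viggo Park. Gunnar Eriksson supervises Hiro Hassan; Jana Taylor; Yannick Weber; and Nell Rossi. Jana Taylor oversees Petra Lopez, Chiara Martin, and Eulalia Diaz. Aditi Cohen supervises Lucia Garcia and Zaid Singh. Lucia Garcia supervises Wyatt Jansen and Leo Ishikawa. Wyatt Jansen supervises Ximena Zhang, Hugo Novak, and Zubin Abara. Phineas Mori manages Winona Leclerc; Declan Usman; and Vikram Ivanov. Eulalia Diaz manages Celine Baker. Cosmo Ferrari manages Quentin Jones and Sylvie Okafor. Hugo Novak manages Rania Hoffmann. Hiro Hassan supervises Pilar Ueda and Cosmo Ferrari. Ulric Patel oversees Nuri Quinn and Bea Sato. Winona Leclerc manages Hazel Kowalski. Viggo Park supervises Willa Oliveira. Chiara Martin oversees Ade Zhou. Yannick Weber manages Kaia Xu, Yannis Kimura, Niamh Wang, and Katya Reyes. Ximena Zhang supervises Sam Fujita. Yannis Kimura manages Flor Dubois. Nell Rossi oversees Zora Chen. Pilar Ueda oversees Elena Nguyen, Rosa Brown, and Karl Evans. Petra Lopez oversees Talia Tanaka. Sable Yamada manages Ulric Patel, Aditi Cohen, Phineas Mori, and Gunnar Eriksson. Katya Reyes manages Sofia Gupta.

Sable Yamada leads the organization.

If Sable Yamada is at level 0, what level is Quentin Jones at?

Chain from Quentin Jones up to Sable Yamada: Quentin Jones → Cosmo Ferrari → Hiro Hassan → Gunnar Eriksson → Sable Yamada. That is 4 steps up, so Quentin Jones is 4 levels below Sable Yamada.

4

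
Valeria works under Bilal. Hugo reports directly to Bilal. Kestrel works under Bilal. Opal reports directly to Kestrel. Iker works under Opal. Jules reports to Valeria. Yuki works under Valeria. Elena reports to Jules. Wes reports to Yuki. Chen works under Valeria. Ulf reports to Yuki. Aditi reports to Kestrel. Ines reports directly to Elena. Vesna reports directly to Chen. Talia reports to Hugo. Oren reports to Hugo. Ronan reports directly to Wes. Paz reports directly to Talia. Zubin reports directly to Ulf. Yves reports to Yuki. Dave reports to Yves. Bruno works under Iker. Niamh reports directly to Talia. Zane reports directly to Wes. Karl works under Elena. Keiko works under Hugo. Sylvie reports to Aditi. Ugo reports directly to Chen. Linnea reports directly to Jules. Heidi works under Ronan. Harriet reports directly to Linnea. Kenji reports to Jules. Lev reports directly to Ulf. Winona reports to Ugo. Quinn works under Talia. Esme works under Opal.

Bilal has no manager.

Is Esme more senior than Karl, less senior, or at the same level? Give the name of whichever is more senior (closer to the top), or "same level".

Esme

Esme is 3 levels below Bilal; Karl is 4. Esme is higher.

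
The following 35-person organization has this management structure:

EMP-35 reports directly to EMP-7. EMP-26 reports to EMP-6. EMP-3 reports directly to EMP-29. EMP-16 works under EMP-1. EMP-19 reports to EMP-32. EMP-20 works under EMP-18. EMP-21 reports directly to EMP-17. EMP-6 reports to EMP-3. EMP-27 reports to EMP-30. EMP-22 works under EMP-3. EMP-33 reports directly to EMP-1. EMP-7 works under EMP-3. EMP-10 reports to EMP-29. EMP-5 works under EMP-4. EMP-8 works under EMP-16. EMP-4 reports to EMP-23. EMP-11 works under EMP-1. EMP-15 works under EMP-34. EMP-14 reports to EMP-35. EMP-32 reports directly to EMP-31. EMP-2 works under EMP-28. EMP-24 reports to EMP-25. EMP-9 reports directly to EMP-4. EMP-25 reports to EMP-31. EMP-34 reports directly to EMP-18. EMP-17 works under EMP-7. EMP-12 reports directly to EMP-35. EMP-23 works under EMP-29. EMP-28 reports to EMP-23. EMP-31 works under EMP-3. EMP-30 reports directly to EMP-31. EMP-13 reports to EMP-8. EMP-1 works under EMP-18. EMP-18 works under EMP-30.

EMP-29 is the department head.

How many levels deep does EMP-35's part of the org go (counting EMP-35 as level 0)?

The longest chain under EMP-35 runs EMP-35 → EMP-14, which is 1 level below EMP-35.

1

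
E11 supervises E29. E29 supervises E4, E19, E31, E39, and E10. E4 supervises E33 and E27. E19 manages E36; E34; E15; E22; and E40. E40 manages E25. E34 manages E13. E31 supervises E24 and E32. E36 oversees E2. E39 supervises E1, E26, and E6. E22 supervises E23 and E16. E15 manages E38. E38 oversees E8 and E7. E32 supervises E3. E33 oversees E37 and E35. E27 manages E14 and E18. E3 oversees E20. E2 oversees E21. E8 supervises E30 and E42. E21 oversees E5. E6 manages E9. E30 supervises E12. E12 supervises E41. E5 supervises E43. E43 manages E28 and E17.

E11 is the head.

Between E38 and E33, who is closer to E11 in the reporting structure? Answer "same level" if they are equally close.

E38 is 4 levels below E11; E33 is 3. E33 is higher.

E33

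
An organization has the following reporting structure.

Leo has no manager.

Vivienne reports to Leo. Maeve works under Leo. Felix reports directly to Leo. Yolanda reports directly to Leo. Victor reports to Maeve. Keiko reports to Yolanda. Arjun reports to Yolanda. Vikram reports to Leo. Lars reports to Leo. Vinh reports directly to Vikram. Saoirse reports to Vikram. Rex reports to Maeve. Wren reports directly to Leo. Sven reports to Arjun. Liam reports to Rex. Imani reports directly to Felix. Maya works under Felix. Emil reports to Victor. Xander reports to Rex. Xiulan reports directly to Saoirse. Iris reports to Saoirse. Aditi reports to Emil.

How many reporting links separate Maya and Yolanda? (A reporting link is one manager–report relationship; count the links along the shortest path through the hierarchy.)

Maya is 2 levels below Leo, and Yolanda is 1 level below Leo (their lowest common manager). The shortest path runs up from Maya to Leo and back down to Yolanda: 2 + 1 = 3 links.

3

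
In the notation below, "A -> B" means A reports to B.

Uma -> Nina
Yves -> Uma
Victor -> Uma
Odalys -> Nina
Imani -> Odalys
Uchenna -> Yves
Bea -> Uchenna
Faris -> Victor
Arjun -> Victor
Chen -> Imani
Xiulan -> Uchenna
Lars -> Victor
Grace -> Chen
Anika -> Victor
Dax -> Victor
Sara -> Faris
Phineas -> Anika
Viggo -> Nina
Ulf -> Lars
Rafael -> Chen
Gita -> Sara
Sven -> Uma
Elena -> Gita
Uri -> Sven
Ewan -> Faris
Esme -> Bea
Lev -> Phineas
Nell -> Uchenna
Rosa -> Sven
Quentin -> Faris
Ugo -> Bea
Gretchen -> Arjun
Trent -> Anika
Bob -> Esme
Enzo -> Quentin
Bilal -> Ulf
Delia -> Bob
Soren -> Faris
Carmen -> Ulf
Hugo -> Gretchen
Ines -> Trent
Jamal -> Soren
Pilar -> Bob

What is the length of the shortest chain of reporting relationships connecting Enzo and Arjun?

4

Enzo is 3 levels below Victor, and Arjun is 1 level below Victor (their lowest common manager). The shortest path runs up from Enzo to Victor and back down to Arjun: 3 + 1 = 4 links.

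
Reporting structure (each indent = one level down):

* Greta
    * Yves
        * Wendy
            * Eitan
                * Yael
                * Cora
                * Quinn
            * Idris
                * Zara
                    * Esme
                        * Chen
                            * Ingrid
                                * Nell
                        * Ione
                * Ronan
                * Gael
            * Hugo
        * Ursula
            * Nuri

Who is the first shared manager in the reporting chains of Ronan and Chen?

Ronan's chain of managers is Idris, Wendy, Yves, Greta. Chen's chain of managers is Esme, Zara, Idris, Wendy, Yves, Greta. The first manager that appears in both chains is Idris.

Idris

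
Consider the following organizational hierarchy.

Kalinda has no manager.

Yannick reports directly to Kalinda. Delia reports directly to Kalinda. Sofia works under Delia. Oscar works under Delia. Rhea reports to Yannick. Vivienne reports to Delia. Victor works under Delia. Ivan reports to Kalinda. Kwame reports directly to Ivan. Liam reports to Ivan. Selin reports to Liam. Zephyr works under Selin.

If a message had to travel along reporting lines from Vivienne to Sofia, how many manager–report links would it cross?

2

Vivienne is 1 level below Delia, and Sofia is 1 level below Delia (their lowest common manager). The shortest path runs up from Vivienne to Delia and back down to Sofia: 1 + 1 = 2 links.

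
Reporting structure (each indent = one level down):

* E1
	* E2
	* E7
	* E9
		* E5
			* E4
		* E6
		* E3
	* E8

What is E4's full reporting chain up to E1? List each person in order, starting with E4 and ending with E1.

E4 reports to E5. E5 reports to E9. E9 reports to E1. E1 is at the top.

E4 -> E5 -> E9 -> E1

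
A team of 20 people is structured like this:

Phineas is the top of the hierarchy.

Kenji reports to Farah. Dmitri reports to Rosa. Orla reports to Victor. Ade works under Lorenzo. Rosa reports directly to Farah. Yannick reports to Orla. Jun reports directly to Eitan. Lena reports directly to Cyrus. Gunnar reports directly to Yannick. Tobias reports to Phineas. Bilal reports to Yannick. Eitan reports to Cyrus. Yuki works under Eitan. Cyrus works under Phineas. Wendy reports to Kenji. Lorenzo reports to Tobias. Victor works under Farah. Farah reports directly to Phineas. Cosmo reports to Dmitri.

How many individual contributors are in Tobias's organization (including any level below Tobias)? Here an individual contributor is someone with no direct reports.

1

The only person in Tobias's organization with no one reporting to them is Ade. That is 1.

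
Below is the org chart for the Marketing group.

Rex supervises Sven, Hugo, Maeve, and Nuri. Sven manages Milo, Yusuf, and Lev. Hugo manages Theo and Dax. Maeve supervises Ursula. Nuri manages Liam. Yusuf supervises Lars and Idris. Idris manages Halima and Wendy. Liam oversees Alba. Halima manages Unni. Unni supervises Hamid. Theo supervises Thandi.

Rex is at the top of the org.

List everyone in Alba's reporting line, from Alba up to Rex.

Alba -> Liam -> Nuri -> Rex

Alba reports to Liam. Liam reports to Nuri. Nuri reports to Rex. Rex is at the top.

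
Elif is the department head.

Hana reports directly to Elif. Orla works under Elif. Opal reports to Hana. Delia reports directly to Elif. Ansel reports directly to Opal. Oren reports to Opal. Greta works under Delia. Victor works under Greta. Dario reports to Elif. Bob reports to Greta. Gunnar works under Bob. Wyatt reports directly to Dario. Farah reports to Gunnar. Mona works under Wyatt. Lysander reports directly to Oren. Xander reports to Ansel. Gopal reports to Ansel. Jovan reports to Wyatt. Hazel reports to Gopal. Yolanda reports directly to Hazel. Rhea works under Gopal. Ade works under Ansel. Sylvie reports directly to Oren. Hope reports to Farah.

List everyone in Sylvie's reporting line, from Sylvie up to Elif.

Sylvie reports to Oren. Oren reports to Opal. Opal reports to Hana. Hana reports to Elif. Elif is at the top.

Sylvie -> Oren -> Opal -> Hana -> Elif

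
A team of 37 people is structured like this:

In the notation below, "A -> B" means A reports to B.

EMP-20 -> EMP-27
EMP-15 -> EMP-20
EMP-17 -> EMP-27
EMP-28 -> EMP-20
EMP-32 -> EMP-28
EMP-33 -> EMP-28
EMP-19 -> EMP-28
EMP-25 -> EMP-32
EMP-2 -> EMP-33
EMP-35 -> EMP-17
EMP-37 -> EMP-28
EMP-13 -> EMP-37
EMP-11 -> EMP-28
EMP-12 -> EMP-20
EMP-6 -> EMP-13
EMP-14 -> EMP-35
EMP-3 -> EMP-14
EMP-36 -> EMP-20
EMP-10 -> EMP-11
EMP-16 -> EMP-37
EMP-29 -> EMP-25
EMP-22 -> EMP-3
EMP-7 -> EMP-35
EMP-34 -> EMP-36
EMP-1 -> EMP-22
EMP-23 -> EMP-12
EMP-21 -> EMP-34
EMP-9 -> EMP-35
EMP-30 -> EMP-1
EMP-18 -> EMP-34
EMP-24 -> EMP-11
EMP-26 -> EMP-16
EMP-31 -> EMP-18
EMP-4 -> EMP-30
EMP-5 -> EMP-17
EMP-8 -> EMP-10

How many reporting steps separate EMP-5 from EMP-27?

Chain from EMP-5 up to EMP-27: EMP-5 → EMP-17 → EMP-27. That is 2 steps up, so EMP-5 is 2 levels below EMP-27.

2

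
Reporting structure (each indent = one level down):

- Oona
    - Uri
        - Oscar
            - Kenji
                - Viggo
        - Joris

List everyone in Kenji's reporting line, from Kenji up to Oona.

Kenji reports to Oscar. Oscar reports to Uri. Uri reports to Oona. Oona is at the top.

Kenji -> Oscar -> Uri -> Oona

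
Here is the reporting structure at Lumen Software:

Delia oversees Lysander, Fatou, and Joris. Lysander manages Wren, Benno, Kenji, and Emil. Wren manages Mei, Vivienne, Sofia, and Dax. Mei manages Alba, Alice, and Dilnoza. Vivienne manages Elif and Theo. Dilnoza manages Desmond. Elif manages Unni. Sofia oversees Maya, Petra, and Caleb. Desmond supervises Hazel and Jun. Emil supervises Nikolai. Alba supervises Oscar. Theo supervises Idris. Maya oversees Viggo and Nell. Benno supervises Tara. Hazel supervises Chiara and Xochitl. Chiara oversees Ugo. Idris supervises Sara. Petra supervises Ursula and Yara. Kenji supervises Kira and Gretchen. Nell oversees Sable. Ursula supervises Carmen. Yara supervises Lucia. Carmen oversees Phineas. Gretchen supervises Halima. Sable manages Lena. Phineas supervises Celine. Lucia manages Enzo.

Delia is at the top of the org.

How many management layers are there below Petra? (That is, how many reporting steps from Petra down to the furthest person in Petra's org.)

The longest chain under Petra runs Petra → Ursula → Carmen → Phineas → Celine, which is 4 levels below Petra.

4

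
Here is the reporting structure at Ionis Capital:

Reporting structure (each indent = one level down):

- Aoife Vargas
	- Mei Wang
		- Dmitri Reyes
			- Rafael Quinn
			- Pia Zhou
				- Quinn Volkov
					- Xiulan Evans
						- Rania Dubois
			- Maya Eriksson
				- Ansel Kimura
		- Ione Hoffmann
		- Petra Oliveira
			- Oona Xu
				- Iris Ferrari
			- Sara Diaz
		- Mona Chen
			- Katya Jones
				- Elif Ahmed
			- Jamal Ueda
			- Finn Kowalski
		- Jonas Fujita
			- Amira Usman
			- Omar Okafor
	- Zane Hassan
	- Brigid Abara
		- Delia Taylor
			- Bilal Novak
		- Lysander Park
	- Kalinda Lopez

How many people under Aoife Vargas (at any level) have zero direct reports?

15

The people in Aoife Vargas's organization with no one reporting to them are Kalinda Lopez, Lysander Park, Bilal Novak, Zane Hassan, Omar Okafor, Amira Usman, Finn Kowalski, Jamal Ueda, Elif Ahmed, Sara Diaz, Iris Ferrari, Ione Hoffmann, Ansel Kimura, Rania Dubois, Rafael Quinn. That is 15.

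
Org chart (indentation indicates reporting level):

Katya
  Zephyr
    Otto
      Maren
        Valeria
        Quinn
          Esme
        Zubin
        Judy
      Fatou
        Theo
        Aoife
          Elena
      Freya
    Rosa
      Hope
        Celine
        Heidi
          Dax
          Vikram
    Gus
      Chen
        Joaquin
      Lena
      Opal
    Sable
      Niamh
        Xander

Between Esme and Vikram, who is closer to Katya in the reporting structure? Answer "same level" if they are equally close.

Both Esme and Vikram are 5 levels below Katya.

same level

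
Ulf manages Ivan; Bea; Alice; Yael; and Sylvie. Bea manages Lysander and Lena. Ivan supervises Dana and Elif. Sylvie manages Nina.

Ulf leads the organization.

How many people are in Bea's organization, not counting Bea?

2

Bea directly manages Lysander, Lena. Lysander has no reports. Lena has no reports. So Bea's organization is 2 direct reports plus everyone under them: 1 + 1 = 2.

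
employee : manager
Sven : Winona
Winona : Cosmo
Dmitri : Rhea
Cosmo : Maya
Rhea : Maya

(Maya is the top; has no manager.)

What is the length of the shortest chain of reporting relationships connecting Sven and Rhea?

4

Sven is 3 levels below Maya, and Rhea is 1 level below Maya (their lowest common manager). The shortest path runs up from Sven to Maya and back down to Rhea: 3 + 1 = 4 links.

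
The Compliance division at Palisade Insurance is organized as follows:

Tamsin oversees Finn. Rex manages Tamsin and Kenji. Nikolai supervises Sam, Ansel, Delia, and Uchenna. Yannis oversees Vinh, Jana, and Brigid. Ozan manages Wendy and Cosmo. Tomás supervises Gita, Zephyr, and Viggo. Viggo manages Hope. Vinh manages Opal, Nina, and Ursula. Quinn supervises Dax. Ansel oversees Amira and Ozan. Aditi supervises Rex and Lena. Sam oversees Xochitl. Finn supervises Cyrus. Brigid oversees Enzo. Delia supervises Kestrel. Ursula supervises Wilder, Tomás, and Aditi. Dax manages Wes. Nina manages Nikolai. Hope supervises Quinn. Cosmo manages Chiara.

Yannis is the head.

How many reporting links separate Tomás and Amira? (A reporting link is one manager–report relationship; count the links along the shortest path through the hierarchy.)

Tomás is 2 levels below Vinh, and Amira is 4 levels below Vinh (their lowest common manager). The shortest path runs up from Tomás to Vinh and back down to Amira: 2 + 4 = 6 links.

6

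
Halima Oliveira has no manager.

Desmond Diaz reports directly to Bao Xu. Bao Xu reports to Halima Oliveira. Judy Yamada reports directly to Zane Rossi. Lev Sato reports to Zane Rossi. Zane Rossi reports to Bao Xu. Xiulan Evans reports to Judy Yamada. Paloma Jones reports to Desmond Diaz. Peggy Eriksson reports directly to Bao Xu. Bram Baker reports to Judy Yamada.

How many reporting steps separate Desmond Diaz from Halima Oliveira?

2

Chain from Desmond Diaz up to Halima Oliveira: Desmond Diaz → Bao Xu → Halima Oliveira. That is 2 steps up, so Desmond Diaz is 2 levels below Halima Oliveira.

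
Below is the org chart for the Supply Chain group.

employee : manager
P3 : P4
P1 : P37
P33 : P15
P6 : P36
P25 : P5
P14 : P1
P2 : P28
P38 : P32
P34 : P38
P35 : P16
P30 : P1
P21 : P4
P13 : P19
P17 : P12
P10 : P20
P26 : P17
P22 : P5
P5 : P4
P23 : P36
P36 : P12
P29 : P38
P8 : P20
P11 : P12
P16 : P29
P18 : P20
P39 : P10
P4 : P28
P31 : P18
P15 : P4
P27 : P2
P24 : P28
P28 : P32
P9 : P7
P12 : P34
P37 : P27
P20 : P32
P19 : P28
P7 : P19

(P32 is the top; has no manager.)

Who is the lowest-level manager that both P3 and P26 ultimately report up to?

P32

P3's chain of managers is P4, P28, P32. P26's chain of managers is P17, P12, P34, P38, P32. The first manager that appears in both chains is P32.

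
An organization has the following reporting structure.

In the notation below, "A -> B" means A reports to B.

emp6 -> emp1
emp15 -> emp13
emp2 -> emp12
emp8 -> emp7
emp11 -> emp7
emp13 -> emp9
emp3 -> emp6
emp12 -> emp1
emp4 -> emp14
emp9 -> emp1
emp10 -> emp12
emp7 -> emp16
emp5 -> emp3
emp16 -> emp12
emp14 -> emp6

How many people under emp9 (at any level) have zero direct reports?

1

The only person in emp9's organization with no one reporting to them is emp15. That is 1.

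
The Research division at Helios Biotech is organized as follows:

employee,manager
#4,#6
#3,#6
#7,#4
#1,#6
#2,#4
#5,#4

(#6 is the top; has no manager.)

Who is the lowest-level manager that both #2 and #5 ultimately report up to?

#2's chain of managers is #4, #6. #5's chain of managers is #4, #6. The first manager that appears in both chains is #4.

#4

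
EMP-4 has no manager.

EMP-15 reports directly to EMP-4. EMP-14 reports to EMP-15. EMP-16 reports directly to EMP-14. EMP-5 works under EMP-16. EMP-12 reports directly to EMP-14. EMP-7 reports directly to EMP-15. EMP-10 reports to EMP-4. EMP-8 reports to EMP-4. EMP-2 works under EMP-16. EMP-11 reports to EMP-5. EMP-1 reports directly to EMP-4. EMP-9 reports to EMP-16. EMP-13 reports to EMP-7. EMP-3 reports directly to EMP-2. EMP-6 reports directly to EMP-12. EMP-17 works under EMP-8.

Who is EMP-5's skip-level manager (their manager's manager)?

EMP-5 reports to EMP-16, and EMP-16 reports to EMP-14. So EMP-5's skip-level manager is EMP-14.

EMP-14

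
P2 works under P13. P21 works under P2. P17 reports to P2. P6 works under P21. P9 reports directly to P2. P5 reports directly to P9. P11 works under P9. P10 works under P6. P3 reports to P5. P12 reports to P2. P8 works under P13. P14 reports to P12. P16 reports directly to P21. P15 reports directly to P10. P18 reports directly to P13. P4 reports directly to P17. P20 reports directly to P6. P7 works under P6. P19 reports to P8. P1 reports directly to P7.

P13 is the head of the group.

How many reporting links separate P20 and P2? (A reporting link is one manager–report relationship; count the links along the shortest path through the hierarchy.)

P20 is in P2's organization: the chain from P20 up to P2 is P20 → P6 → P21 → P2, which is 3 links.

3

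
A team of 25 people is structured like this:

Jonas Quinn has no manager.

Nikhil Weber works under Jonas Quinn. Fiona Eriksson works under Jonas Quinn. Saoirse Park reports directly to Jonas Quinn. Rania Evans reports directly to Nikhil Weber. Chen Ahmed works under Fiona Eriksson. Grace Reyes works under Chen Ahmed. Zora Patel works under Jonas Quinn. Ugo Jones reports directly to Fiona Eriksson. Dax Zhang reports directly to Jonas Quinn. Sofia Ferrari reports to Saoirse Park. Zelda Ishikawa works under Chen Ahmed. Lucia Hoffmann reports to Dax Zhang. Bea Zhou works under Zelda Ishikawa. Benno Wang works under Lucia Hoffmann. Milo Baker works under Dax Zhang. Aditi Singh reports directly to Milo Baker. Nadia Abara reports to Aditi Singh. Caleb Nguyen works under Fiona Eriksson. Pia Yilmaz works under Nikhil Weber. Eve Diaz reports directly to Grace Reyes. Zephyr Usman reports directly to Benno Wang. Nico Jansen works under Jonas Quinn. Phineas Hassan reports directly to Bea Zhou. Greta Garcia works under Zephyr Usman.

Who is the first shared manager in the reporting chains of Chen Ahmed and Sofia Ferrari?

Jonas Quinn

Chen Ahmed's chain of managers is Fiona Eriksson, Jonas Quinn. Sofia Ferrari's chain of managers is Saoirse Park, Jonas Quinn. The first manager that appears in both chains is Jonas Quinn.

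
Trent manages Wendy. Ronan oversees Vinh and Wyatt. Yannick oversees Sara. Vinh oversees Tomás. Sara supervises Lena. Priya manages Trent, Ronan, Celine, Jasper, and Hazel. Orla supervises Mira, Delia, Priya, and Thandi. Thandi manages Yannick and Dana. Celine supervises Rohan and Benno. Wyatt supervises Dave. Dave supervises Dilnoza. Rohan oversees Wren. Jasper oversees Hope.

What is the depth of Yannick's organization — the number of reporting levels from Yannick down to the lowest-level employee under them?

2

The longest chain under Yannick runs Yannick → Sara → Lena, which is 2 levels below Yannick.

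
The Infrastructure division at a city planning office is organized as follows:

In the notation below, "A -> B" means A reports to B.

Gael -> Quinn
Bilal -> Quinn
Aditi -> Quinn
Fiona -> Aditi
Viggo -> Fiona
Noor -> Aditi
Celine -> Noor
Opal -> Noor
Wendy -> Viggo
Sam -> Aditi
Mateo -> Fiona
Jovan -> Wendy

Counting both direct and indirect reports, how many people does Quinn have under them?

Quinn directly manages Gael, Bilal, Aditi. Gael has no reports. Bilal has no reports. Under Aditi: Sam, Noor, Opal, Celine, Fiona, Mateo, Viggo, Wendy, Jovan (9). So Quinn's organization is 3 direct reports plus everyone under them: 1 + 1 + 10 = 12.

12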